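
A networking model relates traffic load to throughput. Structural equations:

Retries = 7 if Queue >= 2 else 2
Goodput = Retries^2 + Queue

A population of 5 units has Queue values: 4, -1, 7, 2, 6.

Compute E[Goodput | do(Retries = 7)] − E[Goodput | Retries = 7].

Under do(Retries=7), Retries's equation is replaced by Retries=7 for every unit. Per-unit Goodput: 53, 48, 56, 51, 55. Mean = 52.6.
Conditioning on Retries=7 selects the 4 unit(s) with Queue ∈ {4, 7, 2, 6}. Their Goodput values: 53, 56, 51, 55. Mean = 53.75.
Difference = 52.6 − 53.75 = -1.15.

-1.15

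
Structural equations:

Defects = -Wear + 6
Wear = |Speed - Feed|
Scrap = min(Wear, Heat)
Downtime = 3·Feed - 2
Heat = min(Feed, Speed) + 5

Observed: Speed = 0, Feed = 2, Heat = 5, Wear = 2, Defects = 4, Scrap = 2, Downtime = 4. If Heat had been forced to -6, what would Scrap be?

-6

The intervention breaks the incoming arrows to Heat: Heat = min(Feed, Speed) + 5 no longer applies, and Heat = -6.
Wear = |Speed - Feed|  [with Speed=0, Feed=2]  = 2
Scrap = min(Wear, Heat)  [with Wear=2, Heat=-6]  = -6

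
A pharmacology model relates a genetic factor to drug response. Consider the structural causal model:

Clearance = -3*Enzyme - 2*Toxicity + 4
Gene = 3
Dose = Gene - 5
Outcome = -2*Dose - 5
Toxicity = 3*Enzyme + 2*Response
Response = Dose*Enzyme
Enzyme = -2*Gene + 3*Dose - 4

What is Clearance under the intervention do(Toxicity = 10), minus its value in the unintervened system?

12

The intervention breaks the incoming arrows to Toxicity: Toxicity = 3*Enzyme + 2*Response no longer applies, and Toxicity = 10.
Dose = Gene - 5  [with Gene=3]  = -2
Enzyme = -2*Gene + 3*Dose - 4  [with Gene=3, Dose=-2]  = -16
Clearance = -3*Enzyme - 2*Toxicity + 4  [with Enzyme=-16, Toxicity=10]  = 32
Without intervention: Dose = Gene - 5  [with Gene=3]  = -2; Enzyme = -2*Gene + 3*Dose - 4  [with Gene=3, Dose=-2]  = -16; Response = Dose*Enzyme  [with Dose=-2, Enzyme=-16]  = 32; Toxicity = 3*Enzyme + 2*Response  [with Enzyme=-16, Response=32]  = 16; Clearance = -3*Enzyme - 2*Toxicity + 4  [with Enzyme=-16, Toxicity=16]  = 20.
Change = 32 − 20 = 12.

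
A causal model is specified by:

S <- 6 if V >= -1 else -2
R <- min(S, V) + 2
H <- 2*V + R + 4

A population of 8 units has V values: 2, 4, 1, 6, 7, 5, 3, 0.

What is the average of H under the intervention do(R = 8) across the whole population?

19

The intervention sets R=8 in all 8 units regardless of V. Recomputing H per unit gives 16, 20, 14, 24, 26, 22, 18, 12; average 19.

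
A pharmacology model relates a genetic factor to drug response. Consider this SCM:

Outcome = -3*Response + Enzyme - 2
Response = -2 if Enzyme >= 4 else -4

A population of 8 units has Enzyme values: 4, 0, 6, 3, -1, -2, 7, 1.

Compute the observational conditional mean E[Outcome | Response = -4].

10.2

E[Outcome|Response=-4] averages over only the 5 units with Response=-4 (Enzyme = 0, 3, -1, -2, 1): Outcome = 10, 13, 9, 8, 11, mean 10.2.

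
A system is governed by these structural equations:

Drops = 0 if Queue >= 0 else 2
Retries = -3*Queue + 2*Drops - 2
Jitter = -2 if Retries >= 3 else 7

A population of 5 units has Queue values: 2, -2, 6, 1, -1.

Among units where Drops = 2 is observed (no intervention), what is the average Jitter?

Observing Drops=2 restricts to units where Drops's equation naturally yields 2: Queue ∈ {-2, -1}. In that subpopulation Jitter = -2, -2, mean -2.

-2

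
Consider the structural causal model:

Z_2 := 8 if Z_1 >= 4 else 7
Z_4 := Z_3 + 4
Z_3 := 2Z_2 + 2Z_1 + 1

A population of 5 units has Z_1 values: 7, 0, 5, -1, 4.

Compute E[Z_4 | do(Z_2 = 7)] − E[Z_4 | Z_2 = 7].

7

Under do(Z_2=7), Z_2's equation is replaced by Z_2=7 for every unit. Per-unit Z_4: 33, 19, 29, 17, 27. Mean = 25.
Observing Z_2=7 restricts to units where Z_2's equation naturally yields 7: Z_1 ∈ {0, -1}. In that subpopulation Z_4 = 19, 17, mean 18.
Difference = 25 − 18 = 7.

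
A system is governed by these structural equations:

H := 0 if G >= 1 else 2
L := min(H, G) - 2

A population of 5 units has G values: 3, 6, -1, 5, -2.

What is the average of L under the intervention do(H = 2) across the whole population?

Every unit gets H=2 under the intervention. L values become 0, 0, -3, 0, -4; E[L|do(H=2)] = -1.4.

-1.4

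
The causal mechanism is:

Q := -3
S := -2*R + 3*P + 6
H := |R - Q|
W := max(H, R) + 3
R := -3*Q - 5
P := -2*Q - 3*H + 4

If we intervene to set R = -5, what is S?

Under do(R=-5), the mechanism R := -3*Q - 5 is discarded; R is fixed at -5.
H = |R - Q|  [with R=-5, Q=-3]  = 2
P = -2*Q - 3*H + 4  [with Q=-3, H=2]  = 4
S = -2*R + 3*P + 6  [with R=-5, P=4]  = 28

28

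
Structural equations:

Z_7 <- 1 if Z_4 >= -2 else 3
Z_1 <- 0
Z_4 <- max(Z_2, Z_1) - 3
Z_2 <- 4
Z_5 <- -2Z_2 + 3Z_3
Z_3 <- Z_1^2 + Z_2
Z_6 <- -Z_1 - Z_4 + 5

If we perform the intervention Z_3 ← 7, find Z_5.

13

do(Z_3=7) replaces the equation Z_3 <- Z_1^2 + Z_2 with the constant Z_3 = 7.
Z_5 = -2Z_2 + 3Z_3  [with Z_2=4, Z_3=7]  = 13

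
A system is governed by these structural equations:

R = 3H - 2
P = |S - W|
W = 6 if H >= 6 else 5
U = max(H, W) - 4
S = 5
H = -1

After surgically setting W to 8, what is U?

do(W=8) replaces the equation W = 6 if H >= 6 else 5 with the constant W = 8.
U = max(H, W) - 4  [with H=-1, W=8]  = 4

4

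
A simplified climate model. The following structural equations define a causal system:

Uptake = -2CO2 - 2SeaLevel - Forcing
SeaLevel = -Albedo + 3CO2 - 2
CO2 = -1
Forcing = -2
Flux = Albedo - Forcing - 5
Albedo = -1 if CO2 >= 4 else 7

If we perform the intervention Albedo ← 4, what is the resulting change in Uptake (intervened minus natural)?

-6

The intervention breaks the incoming arrows to Albedo: Albedo = -1 if CO2 >= 4 else 7 no longer applies, and Albedo = 4.
SeaLevel = -Albedo + 3CO2 - 2  [with Albedo=4, CO2=-1]  = -9
Uptake = -2CO2 - 2SeaLevel - Forcing  [with CO2=-1, SeaLevel=-9, Forcing=-2]  = 22
Without intervention: Albedo = -1 if CO2 >= 4 else 7  [with CO2=-1]  = 7; SeaLevel = -Albedo + 3CO2 - 2  [with Albedo=7, CO2=-1]  = -12; Uptake = -2CO2 - 2SeaLevel - Forcing  [with CO2=-1, SeaLevel=-12, Forcing=-2]  = 28.
Change = 22 − 28 = -6.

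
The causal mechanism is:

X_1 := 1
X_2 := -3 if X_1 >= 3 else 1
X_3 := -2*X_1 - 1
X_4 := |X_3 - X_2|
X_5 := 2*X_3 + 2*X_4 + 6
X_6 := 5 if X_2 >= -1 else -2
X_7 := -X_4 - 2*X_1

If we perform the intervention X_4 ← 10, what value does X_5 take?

20

Intervening sets X_4 = 10 and removes its equation (X_4 := |X_3 - X_2|).
X_3 = -2*X_1 - 1  [with X_1=1]  = -3
X_5 = 2*X_3 + 2*X_4 + 6  [with X_3=-3, X_4=10]  = 20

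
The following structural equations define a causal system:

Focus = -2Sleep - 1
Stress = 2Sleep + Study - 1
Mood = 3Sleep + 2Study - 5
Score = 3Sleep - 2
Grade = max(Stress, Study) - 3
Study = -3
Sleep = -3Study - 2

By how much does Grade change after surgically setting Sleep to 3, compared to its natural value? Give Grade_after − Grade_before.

-8

Under do(Sleep=3), the mechanism Sleep = -3Study - 2 is discarded; Sleep is fixed at 3.
Stress = 2Sleep + Study - 1  [with Sleep=3, Study=-3]  = 2
Grade = max(Stress, Study) - 3  [with Stress=2, Study=-3]  = -1
Without intervention: Sleep = -3Study - 2  [with Study=-3]  = 7; Stress = 2Sleep + Study - 1  [with Sleep=7, Study=-3]  = 10; Grade = max(Stress, Study) - 3  [with Stress=10, Study=-3]  = 7.
Change = -1 − 7 = -8.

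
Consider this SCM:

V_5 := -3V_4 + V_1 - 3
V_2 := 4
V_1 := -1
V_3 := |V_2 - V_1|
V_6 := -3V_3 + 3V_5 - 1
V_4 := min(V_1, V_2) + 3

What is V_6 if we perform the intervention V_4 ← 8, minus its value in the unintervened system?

-54

Under do(V_4=8), the mechanism V_4 := min(V_1, V_2) + 3 is discarded; V_4 is fixed at 8.
V_3 = |V_2 - V_1|  [with V_2=4, V_1=-1]  = 5
V_5 = -3V_4 + V_1 - 3  [with V_4=8, V_1=-1]  = -28
V_6 = -3V_3 + 3V_5 - 1  [with V_3=5, V_5=-28]  = -100
Without intervention: V_3 = |V_2 - V_1|  [with V_2=4, V_1=-1]  = 5; V_4 = min(V_1, V_2) + 3  [with V_1=-1, V_2=4]  = 2; V_5 = -3V_4 + V_1 - 3  [with V_4=2, V_1=-1]  = -10; V_6 = -3V_3 + 3V_5 - 1  [with V_3=5, V_5=-10]  = -46.
Change = -100 − (-46) = -54.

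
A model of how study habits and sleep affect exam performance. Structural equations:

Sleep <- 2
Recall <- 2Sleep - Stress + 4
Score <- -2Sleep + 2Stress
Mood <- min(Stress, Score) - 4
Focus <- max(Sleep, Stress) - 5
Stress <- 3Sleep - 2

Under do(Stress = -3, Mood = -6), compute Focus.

-3

Under do(Stress = -3, Mood = -6), each intervened variable's structural equation is replaced by its fixed value.
Focus = max(Sleep, Stress) - 5  [with Sleep=2, Stress=-3]  = -3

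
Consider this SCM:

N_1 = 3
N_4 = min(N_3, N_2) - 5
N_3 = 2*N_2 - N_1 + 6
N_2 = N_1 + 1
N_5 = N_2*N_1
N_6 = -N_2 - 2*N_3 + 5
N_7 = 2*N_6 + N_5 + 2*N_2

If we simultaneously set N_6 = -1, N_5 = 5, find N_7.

11

Setting N_6 = -1, N_5 = 5 by intervention discards those variables' equations.
N_2 = N_1 + 1  [with N_1=3]  = 4
N_7 = 2*N_6 + N_5 + 2*N_2  [with N_6=-1, N_5=5, N_2=4]  = 11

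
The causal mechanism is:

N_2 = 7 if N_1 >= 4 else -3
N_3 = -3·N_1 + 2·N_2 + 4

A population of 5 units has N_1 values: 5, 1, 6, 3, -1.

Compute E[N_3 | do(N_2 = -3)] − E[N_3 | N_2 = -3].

-5.4

do(N_2=-3) breaks N_2's dependence on N_1. With N_2=-3 fixed, N_3 across the units is -17, -5, -20, -11, 1, mean -10.4.
E[N_3|N_2=-3] averages over only the 3 units with N_2=-3 (N_1 = 1, 3, -1): N_3 = -5, -11, 1, mean -5.
Difference = -10.4 − (-5) = -5.4.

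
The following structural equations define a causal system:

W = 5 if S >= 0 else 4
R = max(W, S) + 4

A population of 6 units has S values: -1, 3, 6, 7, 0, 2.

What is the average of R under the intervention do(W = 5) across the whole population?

Under do(W=5), W's equation is replaced by W=5 for every unit. Per-unit R: 9, 9, 10, 11, 9, 9. Mean = 9.5.

9.5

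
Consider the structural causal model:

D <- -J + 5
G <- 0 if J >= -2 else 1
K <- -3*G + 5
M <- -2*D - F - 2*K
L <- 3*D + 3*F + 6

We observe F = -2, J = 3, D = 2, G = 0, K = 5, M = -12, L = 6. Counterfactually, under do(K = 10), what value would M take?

The intervention breaks the incoming arrows to K: K <- -3*G + 5 no longer applies, and K = 10.
D = -J + 5  [with J=3]  = 2
M = -2*D - F - 2*K  [with D=2, F=-2, K=10]  = -22

-22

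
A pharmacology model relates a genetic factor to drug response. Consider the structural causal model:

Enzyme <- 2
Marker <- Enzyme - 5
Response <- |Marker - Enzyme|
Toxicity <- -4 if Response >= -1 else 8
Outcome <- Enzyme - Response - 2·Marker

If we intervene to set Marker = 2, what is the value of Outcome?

-2

do(Marker=2) replaces the equation Marker <- Enzyme - 5 with the constant Marker = 2.
Response = |Marker - Enzyme|  [with Marker=2, Enzyme=2]  = 0
Outcome = Enzyme - Response - 2·Marker  [with Enzyme=2, Response=0, Marker=2]  = -2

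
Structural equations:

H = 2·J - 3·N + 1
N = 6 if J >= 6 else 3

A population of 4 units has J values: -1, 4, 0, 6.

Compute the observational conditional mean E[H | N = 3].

-6

E[H|N=3] averages over only the 3 units with N=3 (J = -1, 4, 0): H = -10, 0, -8, mean -6.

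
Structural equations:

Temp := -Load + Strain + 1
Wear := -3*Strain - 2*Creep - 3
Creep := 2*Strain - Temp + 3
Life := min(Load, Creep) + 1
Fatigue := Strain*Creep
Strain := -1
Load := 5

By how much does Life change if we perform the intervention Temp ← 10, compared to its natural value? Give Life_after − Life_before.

The intervention breaks the incoming arrows to Temp: Temp := -Load + Strain + 1 no longer applies, and Temp = 10.
Creep = 2*Strain - Temp + 3  [with Strain=-1, Temp=10]  = -9
Life = min(Load, Creep) + 1  [with Load=5, Creep=-9]  = -8
Without intervention: Temp = -Load + Strain + 1  [with Load=5, Strain=-1]  = -5; Creep = 2*Strain - Temp + 3  [with Strain=-1, Temp=-5]  = 6; Life = min(Load, Creep) + 1  [with Load=5, Creep=6]  = 6.
Change = -8 − 6 = -14.

-14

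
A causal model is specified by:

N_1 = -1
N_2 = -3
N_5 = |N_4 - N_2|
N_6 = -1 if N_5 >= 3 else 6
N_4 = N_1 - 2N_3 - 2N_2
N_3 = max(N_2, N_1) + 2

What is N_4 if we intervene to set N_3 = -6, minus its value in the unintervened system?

The intervention breaks the incoming arrows to N_3: N_3 = max(N_2, N_1) + 2 no longer applies, and N_3 = -6.
N_4 = N_1 - 2N_3 - 2N_2  [with N_1=-1, N_3=-6, N_2=-3]  = 17
Without intervention: N_3 = max(N_2, N_1) + 2  [with N_2=-3, N_1=-1]  = 1; N_4 = N_1 - 2N_3 - 2N_2  [with N_1=-1, N_3=1, N_2=-3]  = 3.
Change = 17 − 3 = 14.

14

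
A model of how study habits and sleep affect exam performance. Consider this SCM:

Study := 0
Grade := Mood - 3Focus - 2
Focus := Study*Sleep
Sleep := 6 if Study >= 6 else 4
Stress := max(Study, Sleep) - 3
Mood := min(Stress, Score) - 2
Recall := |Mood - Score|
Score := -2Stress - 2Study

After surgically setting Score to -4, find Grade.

-8

do(Score=-4) replaces the equation Score := -2Stress - 2Study with the constant Score = -4.
Sleep = 6 if Study >= 6 else 4  [with Study=0]  = 4
Stress = max(Study, Sleep) - 3  [with Study=0, Sleep=4]  = 1
Focus = Study*Sleep  [with Study=0, Sleep=4]  = 0
Mood = min(Stress, Score) - 2  [with Stress=1, Score=-4]  = -6
Grade = Mood - 3Focus - 2  [with Mood=-6, Focus=0]  = -8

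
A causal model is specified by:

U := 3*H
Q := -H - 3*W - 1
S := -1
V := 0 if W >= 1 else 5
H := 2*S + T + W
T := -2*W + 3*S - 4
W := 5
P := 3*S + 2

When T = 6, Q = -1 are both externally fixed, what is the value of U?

27

Setting T = 6, Q = -1 by intervention discards those variables' equations.
H = 2*S + T + W  [with S=-1, T=6, W=5]  = 9
U = 3*H  [with H=9]  = 27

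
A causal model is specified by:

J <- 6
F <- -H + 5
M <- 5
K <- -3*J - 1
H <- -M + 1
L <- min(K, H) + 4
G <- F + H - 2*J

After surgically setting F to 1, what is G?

Intervening sets F = 1 and removes its equation (F <- -H + 5).
H = -M + 1  [with M=5]  = -4
G = F + H - 2*J  [with F=1, H=-4, J=6]  = -15

-15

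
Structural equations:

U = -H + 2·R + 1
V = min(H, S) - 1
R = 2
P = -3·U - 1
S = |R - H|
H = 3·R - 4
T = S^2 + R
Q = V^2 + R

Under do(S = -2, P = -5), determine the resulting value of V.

The joint intervention fixes S = -2, P = -5, removing each variable's own equation.
H = 3·R - 4  [with R=2]  = 2
V = min(H, S) - 1  [with H=2, S=-2]  = -3

-3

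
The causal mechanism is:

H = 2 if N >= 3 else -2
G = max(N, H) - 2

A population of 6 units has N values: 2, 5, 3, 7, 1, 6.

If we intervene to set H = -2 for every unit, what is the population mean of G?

2

Under do(H=-2), H's equation is replaced by H=-2 for every unit. Per-unit G: 0, 3, 1, 5, -1, 4. Mean = 2.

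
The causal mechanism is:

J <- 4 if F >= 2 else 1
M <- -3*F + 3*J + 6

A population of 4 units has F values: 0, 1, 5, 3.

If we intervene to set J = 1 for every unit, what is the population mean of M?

2.25

do(J=1) breaks J's dependence on F. With J=1 fixed, M across the units is 9, 6, -6, 0, mean 2.25.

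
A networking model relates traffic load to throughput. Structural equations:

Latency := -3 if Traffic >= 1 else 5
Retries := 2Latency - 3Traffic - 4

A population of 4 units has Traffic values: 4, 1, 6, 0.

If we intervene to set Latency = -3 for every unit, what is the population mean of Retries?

-18.25

do(Latency=-3) breaks Latency's dependence on Traffic. With Latency=-3 fixed, Retries across the units is -22, -13, -28, -10, mean -18.25.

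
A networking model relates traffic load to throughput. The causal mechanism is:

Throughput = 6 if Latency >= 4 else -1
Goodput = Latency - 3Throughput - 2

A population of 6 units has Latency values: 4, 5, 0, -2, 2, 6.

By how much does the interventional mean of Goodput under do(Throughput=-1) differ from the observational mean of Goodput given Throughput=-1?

do(Throughput=-1) breaks Throughput's dependence on Latency. With Throughput=-1 fixed, Goodput across the units is 5, 6, 1, -1, 3, 7, mean 3.5.
Observing Throughput=-1 restricts to units where Throughput's equation naturally yields -1: Latency ∈ {0, -2, 2}. In that subpopulation Goodput = 1, -1, 3, mean 1.
Difference = 3.5 − 1 = 2.5.

2.5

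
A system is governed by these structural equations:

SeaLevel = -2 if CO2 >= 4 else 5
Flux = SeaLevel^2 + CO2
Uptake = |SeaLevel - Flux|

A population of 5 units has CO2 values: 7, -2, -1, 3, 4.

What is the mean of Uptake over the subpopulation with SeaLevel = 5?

Conditioning on SeaLevel=5 selects the 3 unit(s) with CO2 ∈ {-2, -1, 3}. Their Uptake values: 18, 19, 23. Mean = 20.

20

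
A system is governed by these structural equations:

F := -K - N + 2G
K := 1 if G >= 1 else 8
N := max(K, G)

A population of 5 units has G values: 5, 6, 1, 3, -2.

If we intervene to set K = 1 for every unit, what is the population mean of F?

The intervention sets K=1 in all 5 units regardless of G. Recomputing F per unit gives 4, 5, 0, 2, -6; average 1.

1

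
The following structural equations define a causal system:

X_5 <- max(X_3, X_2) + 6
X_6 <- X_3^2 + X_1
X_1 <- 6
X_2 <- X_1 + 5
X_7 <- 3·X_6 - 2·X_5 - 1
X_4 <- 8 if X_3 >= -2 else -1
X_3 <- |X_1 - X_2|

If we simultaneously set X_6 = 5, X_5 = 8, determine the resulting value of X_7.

-2

Setting X_6 = 5, X_5 = 8 by intervention discards those variables' equations.
X_7 = 3·X_6 - 2·X_5 - 1  [with X_6=5, X_5=8]  = -2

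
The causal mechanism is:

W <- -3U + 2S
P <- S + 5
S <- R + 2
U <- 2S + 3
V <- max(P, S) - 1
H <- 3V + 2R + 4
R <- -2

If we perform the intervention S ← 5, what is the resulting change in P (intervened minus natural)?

5

Under do(S=5), the mechanism S <- R + 2 is discarded; S is fixed at 5.
P = S + 5  [with S=5]  = 10
Without intervention: S = R + 2  [with R=-2]  = 0; P = S + 5  [with S=0]  = 5.
Change = 10 − 5 = 5.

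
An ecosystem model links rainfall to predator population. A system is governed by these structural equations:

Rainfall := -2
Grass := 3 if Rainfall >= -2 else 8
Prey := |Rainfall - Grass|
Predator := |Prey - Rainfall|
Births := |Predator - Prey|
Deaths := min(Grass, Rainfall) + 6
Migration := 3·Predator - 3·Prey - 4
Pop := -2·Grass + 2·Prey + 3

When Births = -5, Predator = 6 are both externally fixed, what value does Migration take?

Setting Births = -5, Predator = 6 by intervention discards those variables' equations.
Grass = 3 if Rainfall >= -2 else 8  [with Rainfall=-2]  = 3
Prey = |Rainfall - Grass|  [with Rainfall=-2, Grass=3]  = 5
Migration = 3·Predator - 3·Prey - 4  [with Predator=6, Prey=5]  = -1

-1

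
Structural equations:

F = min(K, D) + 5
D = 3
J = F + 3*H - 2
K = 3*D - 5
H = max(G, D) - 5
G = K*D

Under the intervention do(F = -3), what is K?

Under do(F=-3), the mechanism F = min(K, D) + 5 is discarded; F is fixed at -3.
Since K is not a descendant of the intervened variable, it is unaffected.
K = 3*D - 5  [with D=3]  = 4

4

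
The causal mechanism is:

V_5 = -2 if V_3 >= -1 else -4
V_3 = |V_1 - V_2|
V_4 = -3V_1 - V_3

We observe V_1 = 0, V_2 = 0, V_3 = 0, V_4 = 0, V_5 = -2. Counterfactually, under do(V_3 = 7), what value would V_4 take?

The intervention breaks the incoming arrows to V_3: V_3 = |V_1 - V_2| no longer applies, and V_3 = 7.
V_4 = -3V_1 - V_3  [with V_1=0, V_3=7]  = -7

-7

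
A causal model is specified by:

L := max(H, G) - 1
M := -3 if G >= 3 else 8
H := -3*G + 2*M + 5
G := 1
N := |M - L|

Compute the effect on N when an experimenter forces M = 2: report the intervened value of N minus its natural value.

do(M=2) replaces the equation M := -3 if G >= 3 else 8 with the constant M = 2.
H = -3*G + 2*M + 5  [with G=1, M=2]  = 6
L = max(H, G) - 1  [with H=6, G=1]  = 5
N = |M - L|  [with M=2, L=5]  = 3
Without intervention: M = -3 if G >= 3 else 8  [with G=1]  = 8; H = -3*G + 2*M + 5  [with G=1, M=8]  = 18; L = max(H, G) - 1  [with H=18, G=1]  = 17; N = |M - L|  [with M=8, L=17]  = 9.
Change = 3 − 9 = -6.

-6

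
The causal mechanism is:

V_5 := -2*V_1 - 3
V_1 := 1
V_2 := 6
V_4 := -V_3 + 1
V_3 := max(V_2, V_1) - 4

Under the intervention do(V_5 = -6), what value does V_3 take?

2

do(V_5=-6) replaces the equation V_5 := -2*V_1 - 3 with the constant V_5 = -6.
V_3 is not downstream of the intervention, so its value is determined by the original equations.
V_3 = max(V_2, V_1) - 4  [with V_2=6, V_1=1]  = 2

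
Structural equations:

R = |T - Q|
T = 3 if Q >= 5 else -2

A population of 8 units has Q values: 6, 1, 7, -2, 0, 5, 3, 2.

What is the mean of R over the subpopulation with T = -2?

Observing T=-2 restricts to units where T's equation naturally yields -2: Q ∈ {1, -2, 0, 3, 2}. In that subpopulation R = 3, 0, 2, 5, 4, mean 2.8.

2.8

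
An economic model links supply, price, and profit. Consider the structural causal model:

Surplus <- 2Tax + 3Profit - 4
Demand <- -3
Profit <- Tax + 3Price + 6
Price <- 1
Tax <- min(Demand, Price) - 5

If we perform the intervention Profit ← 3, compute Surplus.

Intervening sets Profit = 3 and removes its equation (Profit <- Tax + 3Price + 6).
Tax = min(Demand, Price) - 5  [with Demand=-3, Price=1]  = -8
Surplus = 2Tax + 3Profit - 4  [with Tax=-8, Profit=3]  = -11

-11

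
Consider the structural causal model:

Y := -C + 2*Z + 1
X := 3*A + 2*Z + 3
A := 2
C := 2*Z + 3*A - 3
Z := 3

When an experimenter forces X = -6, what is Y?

-2

The intervention breaks the incoming arrows to X: X := 3*A + 2*Z + 3 no longer applies, and X = -6.
Since Y is not a descendant of the intervened variable, it is unaffected.
C = 2*Z + 3*A - 3  [with Z=3, A=2]  = 9
Y = -C + 2*Z + 1  [with C=9, Z=3]  = -2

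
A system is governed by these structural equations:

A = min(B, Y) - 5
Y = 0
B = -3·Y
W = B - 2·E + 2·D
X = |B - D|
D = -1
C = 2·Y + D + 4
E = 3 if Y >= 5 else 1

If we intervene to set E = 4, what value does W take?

-10

Under do(E=4), the mechanism E = 3 if Y >= 5 else 1 is discarded; E is fixed at 4.
B = -3·Y  [with Y=0]  = 0
W = B - 2·E + 2·D  [with B=0, E=4, D=-1]  = -10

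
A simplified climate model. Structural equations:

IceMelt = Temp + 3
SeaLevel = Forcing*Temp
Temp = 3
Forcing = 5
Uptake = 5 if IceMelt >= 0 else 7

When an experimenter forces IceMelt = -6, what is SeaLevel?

The intervention breaks the incoming arrows to IceMelt: IceMelt = Temp + 3 no longer applies, and IceMelt = -6.
SeaLevel is not downstream of the intervention, so its value is determined by the original equations.
SeaLevel = Forcing*Temp  [with Forcing=5, Temp=3]  = 15

15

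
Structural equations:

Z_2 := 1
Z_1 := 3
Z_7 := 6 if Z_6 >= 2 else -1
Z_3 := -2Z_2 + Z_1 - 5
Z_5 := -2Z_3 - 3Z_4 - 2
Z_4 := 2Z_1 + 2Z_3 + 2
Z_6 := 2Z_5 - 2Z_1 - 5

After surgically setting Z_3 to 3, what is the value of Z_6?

-111

The intervention breaks the incoming arrows to Z_3: Z_3 := -2Z_2 + Z_1 - 5 no longer applies, and Z_3 = 3.
Z_4 = 2Z_1 + 2Z_3 + 2  [with Z_1=3, Z_3=3]  = 14
Z_5 = -2Z_3 - 3Z_4 - 2  [with Z_3=3, Z_4=14]  = -50
Z_6 = 2Z_5 - 2Z_1 - 5  [with Z_5=-50, Z_1=3]  = -111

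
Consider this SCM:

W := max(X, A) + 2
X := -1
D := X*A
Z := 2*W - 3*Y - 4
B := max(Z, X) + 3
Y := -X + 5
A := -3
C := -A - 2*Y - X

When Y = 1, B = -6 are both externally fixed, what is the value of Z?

-5

Setting Y = 1, B = -6 by intervention discards those variables' equations.
W = max(X, A) + 2  [with X=-1, A=-3]  = 1
Z = 2*W - 3*Y - 4  [with W=1, Y=1]  = -5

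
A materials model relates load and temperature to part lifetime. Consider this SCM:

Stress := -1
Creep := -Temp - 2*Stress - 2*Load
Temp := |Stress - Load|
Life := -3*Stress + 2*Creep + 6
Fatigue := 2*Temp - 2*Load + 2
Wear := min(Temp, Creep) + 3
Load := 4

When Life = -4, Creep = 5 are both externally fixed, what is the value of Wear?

8

Under do(Life = -4, Creep = 5), each intervened variable's structural equation is replaced by its fixed value.
Temp = |Stress - Load|  [with Stress=-1, Load=4]  = 5
Wear = min(Temp, Creep) + 3  [with Temp=5, Creep=5]  = 8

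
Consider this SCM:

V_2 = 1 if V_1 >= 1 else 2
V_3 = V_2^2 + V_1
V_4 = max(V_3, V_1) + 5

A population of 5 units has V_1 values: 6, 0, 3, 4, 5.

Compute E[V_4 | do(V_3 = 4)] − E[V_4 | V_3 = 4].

0.6

The intervention sets V_3=4 in all 5 units regardless of V_1. Recomputing V_4 per unit gives 11, 9, 9, 9, 10; average 9.6.
Observing V_3=4 restricts to units where V_3's equation naturally yields 4: V_1 ∈ {0, 3}. In that subpopulation V_4 = 9, 9, mean 9.
Difference = 9.6 − 9 = 0.6.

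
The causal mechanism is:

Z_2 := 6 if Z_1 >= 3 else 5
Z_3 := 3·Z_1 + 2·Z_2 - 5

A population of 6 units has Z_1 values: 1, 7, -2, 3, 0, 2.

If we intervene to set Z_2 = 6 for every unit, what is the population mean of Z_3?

Under do(Z_2=6), Z_2's equation is replaced by Z_2=6 for every unit. Per-unit Z_3: 10, 28, 1, 16, 7, 13. Mean = 12.5.

12.5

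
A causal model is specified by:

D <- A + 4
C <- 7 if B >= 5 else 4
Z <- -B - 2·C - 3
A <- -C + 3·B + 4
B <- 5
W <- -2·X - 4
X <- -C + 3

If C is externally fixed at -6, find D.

Under do(C=-6), the mechanism C <- 7 if B >= 5 else 4 is discarded; C is fixed at -6.
A = -C + 3·B + 4  [with C=-6, B=5]  = 25
D = A + 4  [with A=25]  = 29

29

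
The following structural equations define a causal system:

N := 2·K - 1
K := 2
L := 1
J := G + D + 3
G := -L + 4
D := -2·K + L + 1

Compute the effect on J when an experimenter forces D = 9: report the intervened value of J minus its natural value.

11

The intervention breaks the incoming arrows to D: D := -2·K + L + 1 no longer applies, and D = 9.
G = -L + 4  [with L=1]  = 3
J = G + D + 3  [with G=3, D=9]  = 15
Without intervention: D = -2·K + L + 1  [with K=2, L=1]  = -2; G = -L + 4  [with L=1]  = 3; J = G + D + 3  [with G=3, D=-2]  = 4.
Change = 15 − 4 = 11.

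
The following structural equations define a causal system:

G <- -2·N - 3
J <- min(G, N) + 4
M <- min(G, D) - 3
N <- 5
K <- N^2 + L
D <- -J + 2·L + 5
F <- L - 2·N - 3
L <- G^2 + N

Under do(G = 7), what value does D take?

Under do(G=7), the mechanism G <- -2·N - 3 is discarded; G is fixed at 7.
L = G^2 + N  [with G=7, N=5]  = 54
J = min(G, N) + 4  [with G=7, N=5]  = 9
D = -J + 2·L + 5  [with J=9, L=54]  = 104

104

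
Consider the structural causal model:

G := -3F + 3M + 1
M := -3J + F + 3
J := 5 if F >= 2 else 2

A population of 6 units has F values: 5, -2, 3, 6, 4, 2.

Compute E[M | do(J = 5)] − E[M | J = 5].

Under do(J=5), J's equation is replaced by J=5 for every unit. Per-unit M: -7, -14, -9, -6, -8, -10. Mean = -9.
Observing J=5 restricts to units where J's equation naturally yields 5: F ∈ {5, 3, 6, 4, 2}. In that subpopulation M = -7, -9, -6, -8, -10, mean -8.
Difference = -9 − (-8) = -1.

-1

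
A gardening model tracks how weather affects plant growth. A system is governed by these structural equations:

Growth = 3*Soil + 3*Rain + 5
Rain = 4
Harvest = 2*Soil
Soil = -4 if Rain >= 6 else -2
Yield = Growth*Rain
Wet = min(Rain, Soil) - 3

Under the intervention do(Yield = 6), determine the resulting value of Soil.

-2

Under do(Yield=6), the mechanism Yield = Growth*Rain is discarded; Yield is fixed at 6.
No directed path runs from Yield to Soil, so Soil keeps its natural value.
Soil = -4 if Rain >= 6 else -2  [with Rain=4]  = -2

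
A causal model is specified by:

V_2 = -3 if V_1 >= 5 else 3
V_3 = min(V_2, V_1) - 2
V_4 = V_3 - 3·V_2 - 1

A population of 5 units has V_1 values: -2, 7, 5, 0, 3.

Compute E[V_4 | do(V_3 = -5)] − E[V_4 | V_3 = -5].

Under do(V_3=-5), V_3's equation is replaced by V_3=-5 for every unit. Per-unit V_4: -15, 3, 3, -15, -15. Mean = -7.8.
Observing V_3=-5 restricts to units where V_3's equation naturally yields -5: V_1 ∈ {7, 5}. In that subpopulation V_4 = 3, 3, mean 3.
Difference = -7.8 − 3 = -10.8.

-10.8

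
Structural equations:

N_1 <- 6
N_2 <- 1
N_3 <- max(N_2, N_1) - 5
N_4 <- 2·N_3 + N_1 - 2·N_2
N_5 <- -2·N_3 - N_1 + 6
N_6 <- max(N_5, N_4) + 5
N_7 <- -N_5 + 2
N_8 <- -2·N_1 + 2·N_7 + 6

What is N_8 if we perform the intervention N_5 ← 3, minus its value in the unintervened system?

do(N_5=3) replaces the equation N_5 <- -2·N_3 - N_1 + 6 with the constant N_5 = 3.
N_7 = -N_5 + 2  [with N_5=3]  = -1
N_8 = -2·N_1 + 2·N_7 + 6  [with N_1=6, N_7=-1]  = -8
Without intervention: N_3 = max(N_2, N_1) - 5  [with N_2=1, N_1=6]  = 1; N_5 = -2·N_3 - N_1 + 6  [with N_3=1, N_1=6]  = -2; N_7 = -N_5 + 2  [with N_5=-2]  = 4; N_8 = -2·N_1 + 2·N_7 + 6  [with N_1=6, N_7=4]  = 2.
Change = -8 − 2 = -10.

-10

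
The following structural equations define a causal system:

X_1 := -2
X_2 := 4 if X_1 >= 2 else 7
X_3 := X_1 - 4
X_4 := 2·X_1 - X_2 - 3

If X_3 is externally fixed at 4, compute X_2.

Under do(X_3=4), the mechanism X_3 := X_1 - 4 is discarded; X_3 is fixed at 4.
Since X_2 is not a descendant of the intervened variable, it is unaffected.
X_2 = 4 if X_1 >= 2 else 7  [with X_1=-2]  = 7

7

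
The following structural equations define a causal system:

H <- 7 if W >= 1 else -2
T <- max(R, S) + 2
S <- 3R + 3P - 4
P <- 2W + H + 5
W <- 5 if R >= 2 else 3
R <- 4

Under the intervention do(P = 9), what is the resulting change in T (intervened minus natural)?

Under do(P=9), the mechanism P <- 2W + H + 5 is discarded; P is fixed at 9.
S = 3R + 3P - 4  [with R=4, P=9]  = 35
T = max(R, S) + 2  [with R=4, S=35]  = 37
Without intervention: W = 5 if R >= 2 else 3  [with R=4]  = 5; H = 7 if W >= 1 else -2  [with W=5]  = 7; P = 2W + H + 5  [with W=5, H=7]  = 22; S = 3R + 3P - 4  [with R=4, P=22]  = 74; T = max(R, S) + 2  [with R=4, S=74]  = 76.
Change = 37 − 76 = -39.

-39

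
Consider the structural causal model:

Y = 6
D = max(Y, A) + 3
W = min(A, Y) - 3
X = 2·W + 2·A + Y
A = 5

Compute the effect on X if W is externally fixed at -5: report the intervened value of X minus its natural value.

The intervention breaks the incoming arrows to W: W = min(A, Y) - 3 no longer applies, and W = -5.
X = 2·W + 2·A + Y  [with W=-5, A=5, Y=6]  = 6
Without intervention: W = min(A, Y) - 3  [with A=5, Y=6]  = 2; X = 2·W + 2·A + Y  [with W=2, A=5, Y=6]  = 20.
Change = 6 − 20 = -14.

-14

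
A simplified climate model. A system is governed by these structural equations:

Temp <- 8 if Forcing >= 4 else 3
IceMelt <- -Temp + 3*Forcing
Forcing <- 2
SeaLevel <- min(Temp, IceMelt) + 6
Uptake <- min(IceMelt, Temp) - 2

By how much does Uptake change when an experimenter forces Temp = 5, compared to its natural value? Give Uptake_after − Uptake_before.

do(Temp=5) replaces the equation Temp <- 8 if Forcing >= 4 else 3 with the constant Temp = 5.
IceMelt = -Temp + 3*Forcing  [with Temp=5, Forcing=2]  = 1
Uptake = min(IceMelt, Temp) - 2  [with IceMelt=1, Temp=5]  = -1
Without intervention: Temp = 8 if Forcing >= 4 else 3  [with Forcing=2]  = 3; IceMelt = -Temp + 3*Forcing  [with Temp=3, Forcing=2]  = 3; Uptake = min(IceMelt, Temp) - 2  [with IceMelt=3, Temp=3]  = 1.
Change = -1 − 1 = -2.

-2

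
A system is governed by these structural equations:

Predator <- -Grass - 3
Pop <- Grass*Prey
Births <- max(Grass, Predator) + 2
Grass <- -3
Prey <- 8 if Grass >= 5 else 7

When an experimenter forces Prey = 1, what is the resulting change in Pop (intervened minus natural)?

do(Prey=1) replaces the equation Prey <- 8 if Grass >= 5 else 7 with the constant Prey = 1.
Pop = Grass*Prey  [with Grass=-3, Prey=1]  = -3
Without intervention: Prey = 8 if Grass >= 5 else 7  [with Grass=-3]  = 7; Pop = Grass*Prey  [with Grass=-3, Prey=7]  = -21.
Change = -3 − (-21) = 18.

18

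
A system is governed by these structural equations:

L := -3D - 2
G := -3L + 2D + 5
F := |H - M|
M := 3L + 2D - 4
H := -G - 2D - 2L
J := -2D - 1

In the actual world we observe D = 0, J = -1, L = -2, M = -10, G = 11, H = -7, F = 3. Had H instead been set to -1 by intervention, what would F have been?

9

Intervening sets H = -1 and removes its equation (H := -G - 2D - 2L).
L = -3D - 2  [with D=0]  = -2
M = 3L + 2D - 4  [with L=-2, D=0]  = -10
F = |H - M|  [with H=-1, M=-10]  = 9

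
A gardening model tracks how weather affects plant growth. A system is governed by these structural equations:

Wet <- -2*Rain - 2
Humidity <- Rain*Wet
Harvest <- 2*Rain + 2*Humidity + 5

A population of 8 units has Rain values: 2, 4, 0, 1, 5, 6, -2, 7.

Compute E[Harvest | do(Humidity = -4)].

Every unit gets Humidity=-4 under the intervention. Harvest values become 1, 5, -3, -1, 7, 9, -7, 11; E[Harvest|do(Humidity=-4)] = 2.75.

2.75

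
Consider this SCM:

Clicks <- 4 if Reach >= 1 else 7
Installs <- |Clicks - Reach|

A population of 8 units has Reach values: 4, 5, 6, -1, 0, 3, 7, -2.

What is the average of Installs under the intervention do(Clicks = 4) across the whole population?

2.75

Every unit gets Clicks=4 under the intervention. Installs values become 0, 1, 2, 5, 4, 1, 3, 6; E[Installs|do(Clicks=4)] = 2.75.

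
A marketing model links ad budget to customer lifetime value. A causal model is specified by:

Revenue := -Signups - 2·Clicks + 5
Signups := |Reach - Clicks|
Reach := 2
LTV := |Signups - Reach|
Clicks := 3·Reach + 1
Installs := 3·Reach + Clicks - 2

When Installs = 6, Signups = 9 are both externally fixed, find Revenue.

Setting Installs = 6, Signups = 9 by intervention discards those variables' equations.
Clicks = 3·Reach + 1  [with Reach=2]  = 7
Revenue = -Signups - 2·Clicks + 5  [with Signups=9, Clicks=7]  = -18

-18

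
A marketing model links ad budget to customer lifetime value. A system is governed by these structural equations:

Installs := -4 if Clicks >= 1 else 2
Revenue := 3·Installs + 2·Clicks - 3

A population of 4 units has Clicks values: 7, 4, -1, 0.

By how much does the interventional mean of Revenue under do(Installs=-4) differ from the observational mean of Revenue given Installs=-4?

-6

The intervention sets Installs=-4 in all 4 units regardless of Clicks. Recomputing Revenue per unit gives -1, -7, -17, -15; average -10.
Conditioning on Installs=-4 selects the 2 unit(s) with Clicks ∈ {7, 4}. Their Revenue values: -1, -7. Mean = -4.
Difference = -10 − (-4) = -6.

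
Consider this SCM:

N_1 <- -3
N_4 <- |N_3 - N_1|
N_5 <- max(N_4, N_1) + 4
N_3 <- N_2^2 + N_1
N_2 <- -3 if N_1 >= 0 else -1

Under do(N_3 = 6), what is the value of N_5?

do(N_3=6) replaces the equation N_3 <- N_2^2 + N_1 with the constant N_3 = 6.
N_4 = |N_3 - N_1|  [with N_3=6, N_1=-3]  = 9
N_5 = max(N_4, N_1) + 4  [with N_4=9, N_1=-3]  = 13

13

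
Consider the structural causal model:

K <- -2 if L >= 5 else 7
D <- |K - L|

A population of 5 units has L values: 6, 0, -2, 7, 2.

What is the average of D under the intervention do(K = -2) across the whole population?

do(K=-2) breaks K's dependence on L. With K=-2 fixed, D across the units is 8, 2, 0, 9, 4, mean 4.6.

4.6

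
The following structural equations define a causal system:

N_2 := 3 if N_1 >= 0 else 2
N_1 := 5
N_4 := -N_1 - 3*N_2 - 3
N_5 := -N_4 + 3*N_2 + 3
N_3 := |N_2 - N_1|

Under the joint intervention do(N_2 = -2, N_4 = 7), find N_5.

Setting N_2 = -2, N_4 = 7 by intervention discards those variables' equations.
N_5 = -N_4 + 3*N_2 + 3  [with N_4=7, N_2=-2]  = -10

-10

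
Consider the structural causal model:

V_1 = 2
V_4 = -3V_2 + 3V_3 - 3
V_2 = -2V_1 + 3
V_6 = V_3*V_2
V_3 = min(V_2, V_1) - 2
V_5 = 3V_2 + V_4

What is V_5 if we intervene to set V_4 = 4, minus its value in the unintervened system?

Intervening sets V_4 = 4 and removes its equation (V_4 = -3V_2 + 3V_3 - 3).
V_2 = -2V_1 + 3  [with V_1=2]  = -1
V_5 = 3V_2 + V_4  [with V_2=-1, V_4=4]  = 1
Without intervention: V_2 = -2V_1 + 3  [with V_1=2]  = -1; V_3 = min(V_2, V_1) - 2  [with V_2=-1, V_1=2]  = -3; V_4 = -3V_2 + 3V_3 - 3  [with V_2=-1, V_3=-3]  = -9; V_5 = 3V_2 + V_4  [with V_2=-1, V_4=-9]  = -12.
Change = 1 − (-12) = 13.

13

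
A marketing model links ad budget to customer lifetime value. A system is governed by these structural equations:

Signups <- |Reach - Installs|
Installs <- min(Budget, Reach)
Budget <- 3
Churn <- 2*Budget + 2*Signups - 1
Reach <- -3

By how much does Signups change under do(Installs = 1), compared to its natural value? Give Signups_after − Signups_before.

4

The intervention breaks the incoming arrows to Installs: Installs <- min(Budget, Reach) no longer applies, and Installs = 1.
Signups = |Reach - Installs|  [with Reach=-3, Installs=1]  = 4
Without intervention: Installs = min(Budget, Reach)  [with Budget=3, Reach=-3]  = -3; Signups = |Reach - Installs|  [with Reach=-3, Installs=-3]  = 0.
Change = 4 − 0 = 4.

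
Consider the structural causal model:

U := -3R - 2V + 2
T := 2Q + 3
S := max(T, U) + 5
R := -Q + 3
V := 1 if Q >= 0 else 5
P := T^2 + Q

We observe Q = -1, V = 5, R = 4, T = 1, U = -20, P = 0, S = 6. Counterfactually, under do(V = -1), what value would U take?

-8

do(V=-1) replaces the equation V := 1 if Q >= 0 else 5 with the constant V = -1.
R = -Q + 3  [with Q=-1]  = 4
U = -3R - 2V + 2  [with R=4, V=-1]  = -8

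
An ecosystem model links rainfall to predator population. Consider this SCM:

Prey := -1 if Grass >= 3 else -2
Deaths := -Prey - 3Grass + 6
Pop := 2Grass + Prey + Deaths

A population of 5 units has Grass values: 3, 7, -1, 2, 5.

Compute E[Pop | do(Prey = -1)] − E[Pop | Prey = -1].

1.8

Under do(Prey=-1), Prey's equation is replaced by Prey=-1 for every unit. Per-unit Pop: 3, -1, 7, 4, 1. Mean = 2.8.
E[Pop|Prey=-1] averages over only the 3 units with Prey=-1 (Grass = 3, 7, 5): Pop = 3, -1, 1, mean 1.
Difference = 2.8 − 1 = 1.8.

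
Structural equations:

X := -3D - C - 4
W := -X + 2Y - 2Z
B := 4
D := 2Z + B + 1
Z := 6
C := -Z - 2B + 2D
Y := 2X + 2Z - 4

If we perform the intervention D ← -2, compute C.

-18

The intervention breaks the incoming arrows to D: D := 2Z + B + 1 no longer applies, and D = -2.
C = -Z - 2B + 2D  [with Z=6, B=4, D=-2]  = -18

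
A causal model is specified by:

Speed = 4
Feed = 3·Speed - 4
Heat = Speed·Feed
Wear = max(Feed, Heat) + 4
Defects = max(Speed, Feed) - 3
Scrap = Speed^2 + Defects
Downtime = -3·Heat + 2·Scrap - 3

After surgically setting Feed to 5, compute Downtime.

-27

Under do(Feed=5), the mechanism Feed = 3·Speed - 4 is discarded; Feed is fixed at 5.
Heat = Speed·Feed  [with Speed=4, Feed=5]  = 20
Defects = max(Speed, Feed) - 3  [with Speed=4, Feed=5]  = 2
Scrap = Speed^2 + Defects  [with Speed=4, Defects=2]  = 18
Downtime = -3·Heat + 2·Scrap - 3  [with Heat=20, Scrap=18]  = -27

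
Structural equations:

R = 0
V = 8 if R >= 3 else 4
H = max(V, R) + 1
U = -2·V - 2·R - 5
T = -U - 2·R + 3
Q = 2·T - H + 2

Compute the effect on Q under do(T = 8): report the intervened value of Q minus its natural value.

The intervention breaks the incoming arrows to T: T = -U - 2·R + 3 no longer applies, and T = 8.
V = 8 if R >= 3 else 4  [with R=0]  = 4
H = max(V, R) + 1  [with V=4, R=0]  = 5
Q = 2·T - H + 2  [with T=8, H=5]  = 13
Without intervention: V = 8 if R >= 3 else 4  [with R=0]  = 4; H = max(V, R) + 1  [with V=4, R=0]  = 5; U = -2·V - 2·R - 5  [with V=4, R=0]  = -13; T = -U - 2·R + 3  [with U=-13, R=0]  = 16; Q = 2·T - H + 2  [with T=16, H=5]  = 29.
Change = 13 − 29 = -16.

-16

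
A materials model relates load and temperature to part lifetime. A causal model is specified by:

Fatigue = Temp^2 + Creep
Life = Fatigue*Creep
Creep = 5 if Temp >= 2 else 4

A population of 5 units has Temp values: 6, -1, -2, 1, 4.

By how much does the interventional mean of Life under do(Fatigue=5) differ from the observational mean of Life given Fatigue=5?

Every unit gets Fatigue=5 under the intervention. Life values become 25, 20, 20, 20, 25; E[Life|do(Fatigue=5)] = 22.
Conditioning on Fatigue=5 selects the 2 unit(s) with Temp ∈ {-1, 1}. Their Life values: 20, 20. Mean = 20.
Difference = 22 − 20 = 2.

2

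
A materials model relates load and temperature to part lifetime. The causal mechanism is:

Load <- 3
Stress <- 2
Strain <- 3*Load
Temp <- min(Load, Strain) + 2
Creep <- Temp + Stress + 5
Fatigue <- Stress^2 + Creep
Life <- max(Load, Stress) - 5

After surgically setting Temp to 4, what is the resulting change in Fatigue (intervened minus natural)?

-1

Under do(Temp=4), the mechanism Temp <- min(Load, Strain) + 2 is discarded; Temp is fixed at 4.
Creep = Temp + Stress + 5  [with Temp=4, Stress=2]  = 11
Fatigue = Stress^2 + Creep  [with Stress=2, Creep=11]  = 15
Without intervention: Strain = 3*Load  [with Load=3]  = 9; Temp = min(Load, Strain) + 2  [with Load=3, Strain=9]  = 5; Creep = Temp + Stress + 5  [with Temp=5, Stress=2]  = 12; Fatigue = Stress^2 + Creep  [with Stress=2, Creep=12]  = 16.
Change = 15 − 16 = -1.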